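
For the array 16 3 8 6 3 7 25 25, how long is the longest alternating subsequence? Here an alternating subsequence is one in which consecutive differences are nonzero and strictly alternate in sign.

Track the best alternating length ending on an up-step vs a down-step at each position: up/down = 1/1, 1/2, 3/2, 3/4, 1/4, 5/4, 5/1, 5/1.
The maximum over both is 5; one such subsequence is 16, 3, 8, 6, 7.

5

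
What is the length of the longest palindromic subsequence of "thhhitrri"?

One longest palindromic subsequence is thhht (positions 1,2,3,4,6); it reads the same forward and backward, and the interval DP gives dp[1][9] = 5.

5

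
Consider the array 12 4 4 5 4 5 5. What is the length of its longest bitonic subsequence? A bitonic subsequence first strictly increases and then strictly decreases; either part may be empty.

One longest bitonic subsequence is 12, 5, 4 (positions 1,4,5): it rises to 12 then falls. Length 3 is optimal.

3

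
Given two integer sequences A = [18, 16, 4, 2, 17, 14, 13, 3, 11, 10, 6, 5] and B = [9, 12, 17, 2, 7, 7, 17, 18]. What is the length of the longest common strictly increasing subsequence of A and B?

A longest common strictly increasing subsequence is 2, 17 (length 2); it appears in order in both A and B, and no longer such subsequence exists.

2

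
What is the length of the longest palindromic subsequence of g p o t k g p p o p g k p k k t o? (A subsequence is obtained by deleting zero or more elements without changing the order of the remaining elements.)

One longest palindromic subsequence is otkppoppkto (positions 3,4,5,7,8,9,10,13,15,16,17); it reads the same forward and backward, and the interval DP gives dp[1][17] = 11.

11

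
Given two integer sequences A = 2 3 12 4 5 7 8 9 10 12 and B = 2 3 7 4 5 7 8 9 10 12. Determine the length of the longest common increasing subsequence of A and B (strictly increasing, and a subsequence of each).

9

A longest common strictly increasing subsequence is 2, 3, 4, 5, 7, 8, 9, 10, 12 (length 9); it appears in order in both A and B, and no longer such subsequence exists.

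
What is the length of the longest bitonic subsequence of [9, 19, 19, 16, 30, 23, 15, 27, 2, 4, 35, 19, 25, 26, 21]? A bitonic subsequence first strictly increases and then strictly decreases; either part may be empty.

One longest bitonic subsequence is 9, 19, 23, 27, 35, 26, 21 (positions 1,2,6,8,11,14,15): it rises to 35 then falls. Length 7 is optimal.

7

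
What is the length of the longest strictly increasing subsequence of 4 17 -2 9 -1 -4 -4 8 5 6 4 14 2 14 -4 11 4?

One longest increasing subsequence is -2, -1, 5, 6, 14 (positions 3,5,9,10,12), of length 5; no longer one exists.

5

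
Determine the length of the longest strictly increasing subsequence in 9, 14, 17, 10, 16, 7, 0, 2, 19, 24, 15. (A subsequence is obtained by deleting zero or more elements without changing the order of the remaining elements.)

5

One longest increasing subsequence is 9, 14, 17, 19, 24 (positions 1,2,3,9,10), of length 5; no longer one exists.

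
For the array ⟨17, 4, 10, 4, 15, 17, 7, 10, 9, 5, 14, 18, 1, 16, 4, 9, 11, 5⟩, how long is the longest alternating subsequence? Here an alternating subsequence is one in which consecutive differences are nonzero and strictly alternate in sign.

A longest alternating subsequence is 17, 4, 10, 4, 15, 7, 10, 9, 14, 1, 16, 4, 9, 5 (positions 1,2,3,4,5,7,8,9,11,13,14,15,16,18); its 13 consecutive differences strictly alternate in sign, and length 14 is optimal.

14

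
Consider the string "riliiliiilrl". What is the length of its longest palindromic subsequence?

9

Using dp[i][j] = 2 + dp[i+1][j−1] if the ends match, else max(dp[i+1][j], dp[i][j−1]):
dp[1][12] = 9. A witness is rliiiiilr at positions 1,3,4,5,7,8,9,10,11.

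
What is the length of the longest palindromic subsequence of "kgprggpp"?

One longest palindromic subsequence is pggp (positions 3,5,6,8); it reads the same forward and backward, and the interval DP gives dp[1][8] = 4.

4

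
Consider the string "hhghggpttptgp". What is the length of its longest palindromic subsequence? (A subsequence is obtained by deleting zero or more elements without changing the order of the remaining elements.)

Using dp[i][j] = 2 + dp[i+1][j−1] if the ends match, else max(dp[i+1][j], dp[i][j−1]):
dp[1][13] = 6. A witness is gpttpg at positions 6,7,8,9,10,12.

6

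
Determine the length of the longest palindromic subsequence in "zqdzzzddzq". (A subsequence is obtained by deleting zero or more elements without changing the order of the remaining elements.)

7

Using dp[i][j] = 2 + dp[i+1][j−1] if the ends match, else max(dp[i+1][j], dp[i][j−1]):
dp[1][10] = 7. A witness is qdzzzdq at positions 2,3,4,5,6,8,10.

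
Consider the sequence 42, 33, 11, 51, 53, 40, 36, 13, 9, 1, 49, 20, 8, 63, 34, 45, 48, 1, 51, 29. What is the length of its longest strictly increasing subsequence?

Let dp[i] be the longest increasing subsequence ending at position i. Then dp = [1, 1, 1, 2, 3, 2, 2, 2, 1, 1, 3, 3, 2, 4, 4, 5, 6, 1, 7, 4].
The maximum is 7; one witness is 11, 13, 20, 34, 45, 48, 51 at positions 3,8,12,15,16,17,19.

7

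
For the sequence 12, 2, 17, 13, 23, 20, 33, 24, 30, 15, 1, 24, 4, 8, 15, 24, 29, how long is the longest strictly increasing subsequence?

One longest increasing subsequence is 2, 4, 8, 15, 24, 29 (positions 2,13,14,15,16,17), of length 6; no longer one exists.

6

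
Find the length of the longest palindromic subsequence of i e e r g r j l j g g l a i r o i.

9

One longest palindromic subsequence is irgjljgri (positions 1,4,5,7,8,9,11,15,17); it reads the same forward and backward, and the interval DP gives dp[1][17] = 9.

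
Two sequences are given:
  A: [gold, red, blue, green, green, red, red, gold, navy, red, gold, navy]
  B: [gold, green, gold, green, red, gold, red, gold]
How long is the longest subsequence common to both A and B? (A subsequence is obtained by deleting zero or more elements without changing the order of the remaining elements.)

Backtracking the LCS table gives one alignment: gold (A1,B1) → green (A4,B2) → green (A5,B4) → red (A7,B5) → gold (A8,B6) → red (A10,B7) → gold (A11,B8).
So the longest common subsequence has length 7.

7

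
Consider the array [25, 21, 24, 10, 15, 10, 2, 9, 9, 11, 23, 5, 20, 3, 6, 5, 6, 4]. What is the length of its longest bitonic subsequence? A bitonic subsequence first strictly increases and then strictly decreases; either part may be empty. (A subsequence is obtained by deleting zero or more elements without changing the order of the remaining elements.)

8

Let inc[i] be the LIS ending at i and dec[i] the longest strictly decreasing subsequence starting at i. inc = [1, 1, 2, 1, 2, 1, 1, 2, 2, 3, 4, 2, 4, 2, 3, 3, 4, 3], dec = [8, 7, 7, 5, 6, 5, 1, 4, 4, 4, 5, 2, 4, 1, 3, 2, 2, 1].
max_i inc[i]+dec[i]−1 = 8, with one witness 25, 24, 15, 10, 9, 6, 5, 4.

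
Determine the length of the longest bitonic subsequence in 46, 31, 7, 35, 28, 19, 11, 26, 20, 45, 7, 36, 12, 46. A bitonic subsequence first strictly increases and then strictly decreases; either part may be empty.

Let inc[i] be the LIS ending at i and dec[i] the longest strictly decreasing subsequence starting at i. inc = [1, 1, 1, 2, 2, 2, 2, 3, 3, 4, 1, 4, 3, 5], dec = [6, 5, 1, 5, 4, 3, 2, 3, 2, 3, 1, 2, 1, 1].
max_i inc[i]+dec[i]−1 = 6, with one witness 46, 35, 28, 26, 20, 12.

6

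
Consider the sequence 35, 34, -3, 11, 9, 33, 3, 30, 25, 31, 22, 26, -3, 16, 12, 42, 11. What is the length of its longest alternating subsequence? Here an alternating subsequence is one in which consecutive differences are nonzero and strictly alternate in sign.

Track the best alternating length ending on an up-step vs a down-step at each position: up/down = 1/1, 1/2, 1/2, 3/2, 3/4, 5/2, 3/6, 7/6, 7/8, 9/6, 7/10, 11/10, 1/12, 13/12, 13/14, 15/1, 13/16.
The maximum over both is 16; one such subsequence is 35, -3, 11, 9, 33, 3, 30, 25, 31, 22, 26, -3, 16, 12, 42, 11.

16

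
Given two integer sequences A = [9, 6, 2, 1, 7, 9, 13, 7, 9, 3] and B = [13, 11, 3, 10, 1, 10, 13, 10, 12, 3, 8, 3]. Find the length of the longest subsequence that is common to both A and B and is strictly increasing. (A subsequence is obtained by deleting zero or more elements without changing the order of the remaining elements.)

2

A longest common strictly increasing subsequence is 1, 13 (length 2); it appears in order in both A and B, and no longer such subsequence exists.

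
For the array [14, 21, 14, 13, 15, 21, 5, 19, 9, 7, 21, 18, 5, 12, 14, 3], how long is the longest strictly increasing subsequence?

One longest increasing subsequence is 14, 15, 19, 21 (positions 1,5,8,11), of length 4; no longer one exists.

4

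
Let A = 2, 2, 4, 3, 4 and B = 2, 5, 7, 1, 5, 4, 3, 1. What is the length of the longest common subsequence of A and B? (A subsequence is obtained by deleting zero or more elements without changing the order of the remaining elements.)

3

A longest common subsequence is 2, 4, 3 (length 3); the LCS DP confirms no longer common subsequence exists.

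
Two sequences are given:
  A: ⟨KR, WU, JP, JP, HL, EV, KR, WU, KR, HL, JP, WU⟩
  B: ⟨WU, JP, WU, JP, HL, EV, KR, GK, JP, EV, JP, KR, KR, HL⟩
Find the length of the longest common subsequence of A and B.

A longest common subsequence is WU, JP, JP, HL, EV, KR, KR, HL (length 8); the LCS DP confirms no longer common subsequence exists.

8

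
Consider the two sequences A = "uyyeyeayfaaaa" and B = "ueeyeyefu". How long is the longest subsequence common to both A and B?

6

A longest common subsequence is uyeyef (length 6); the LCS DP confirms no longer common subsequence exists.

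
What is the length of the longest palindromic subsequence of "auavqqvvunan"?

One longest palindromic subsequence is auvqqvua (positions 1,2,4,5,6,8,9,11); it reads the same forward and backward, and the interval DP gives dp[1][12] = 8.

8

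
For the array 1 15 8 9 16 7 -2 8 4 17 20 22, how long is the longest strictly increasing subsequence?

Scanning left to right, the best length ending at each element is: 1→1, 15→2, 8→2, 9→3, 16→4, 7→2, -2→1, 8→3, 4→2, 17→5, 20→6, 22→7.
So the longest increasing subsequence has length 7, e.g. 1, 8, 9, 16, 17, 20, 22.

7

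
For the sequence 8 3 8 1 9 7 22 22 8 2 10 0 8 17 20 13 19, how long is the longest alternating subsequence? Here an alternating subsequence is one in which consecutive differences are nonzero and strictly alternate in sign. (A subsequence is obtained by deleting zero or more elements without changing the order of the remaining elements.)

13

A longest alternating subsequence is 8, 3, 8, 1, 9, 7, 22, 8, 10, 0, 17, 13, 19 (positions 1,2,3,4,5,6,7,9,11,12,14,16,17); its 12 consecutive differences strictly alternate in sign, and length 13 is optimal.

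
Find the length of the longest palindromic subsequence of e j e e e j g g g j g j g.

One longest palindromic subsequence is jjgggjj (positions 2,6,7,8,9,10,12); it reads the same forward and backward, and the interval DP gives dp[1][13] = 7.

7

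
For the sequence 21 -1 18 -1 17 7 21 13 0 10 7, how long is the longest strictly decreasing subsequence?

Let dp[i] be the longest decreasing subsequence ending at position i. Then dp = [1, 2, 2, 3, 3, 4, 1, 4, 5, 5, 6].
The maximum is 6; one witness is 21, 18, 17, 13, 10, 7 at positions 1,3,5,8,10,11.

6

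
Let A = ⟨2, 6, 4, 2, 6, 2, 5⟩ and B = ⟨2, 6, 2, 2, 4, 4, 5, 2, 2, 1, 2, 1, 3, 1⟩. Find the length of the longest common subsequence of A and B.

Backtracking the LCS table gives one alignment: 2 (A1,B1) → 6 (A2,B2) → 4 (A3,B6) → 2 (A4,B9) → 2 (A6,B11).
So the longest common subsequence has length 5.

5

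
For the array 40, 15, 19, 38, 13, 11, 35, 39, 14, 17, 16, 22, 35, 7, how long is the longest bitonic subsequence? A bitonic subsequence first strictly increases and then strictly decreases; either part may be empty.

One longest bitonic subsequence is 15, 19, 38, 35, 17, 16, 7 (positions 2,3,4,7,10,11,14): it rises to 38 then falls. Length 7 is optimal.

7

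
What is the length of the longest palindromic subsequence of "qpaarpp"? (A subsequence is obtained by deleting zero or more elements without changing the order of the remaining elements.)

One longest palindromic subsequence is paap (positions 2,3,4,7); it reads the same forward and backward, and the interval DP gives dp[1][7] = 4.

4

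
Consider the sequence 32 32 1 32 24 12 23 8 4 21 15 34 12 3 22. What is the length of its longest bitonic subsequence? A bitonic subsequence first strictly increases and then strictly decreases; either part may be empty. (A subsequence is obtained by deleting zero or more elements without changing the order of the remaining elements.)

8

One longest bitonic subsequence is 1, 32, 24, 23, 21, 15, 12, 3 (positions 3,4,5,7,10,11,13,14): it rises to 32 then falls. Length 8 is optimal.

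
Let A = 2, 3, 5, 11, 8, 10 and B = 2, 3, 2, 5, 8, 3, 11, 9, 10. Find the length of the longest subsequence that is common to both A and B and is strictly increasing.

5

A longest common strictly increasing subsequence is 2, 3, 5, 8, 10 (length 5); it appears in order in both A and B, and no longer such subsequence exists.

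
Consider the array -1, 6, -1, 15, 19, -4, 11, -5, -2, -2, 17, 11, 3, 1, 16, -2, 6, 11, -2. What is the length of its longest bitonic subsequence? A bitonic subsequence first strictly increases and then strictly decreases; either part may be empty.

9

Let inc[i] be the LIS ending at i and dec[i] the longest strictly decreasing subsequence starting at i. inc = [1, 2, 1, 3, 4, 1, 3, 1, 2, 2, 4, 3, 3, 3, 4, 2, 4, 5, 2], dec = [3, 4, 3, 5, 6, 2, 4, 1, 1, 1, 5, 4, 3, 2, 3, 1, 2, 2, 1].
max_i inc[i]+dec[i]−1 = 9, with one witness -1, 6, 15, 19, 17, 11, 3, 1, -2.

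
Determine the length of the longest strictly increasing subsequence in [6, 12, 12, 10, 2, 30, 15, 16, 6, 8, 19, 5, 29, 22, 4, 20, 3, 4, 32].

Let dp[i] be the longest increasing subsequence ending at position i. Then dp = [1, 2, 2, 2, 1, 3, 3, 4, 2, 3, 5, 2, 6, 6, 2, 6, 2, 3, 7].
The maximum is 7; one witness is 6, 12, 15, 16, 19, 29, 32 at positions 1,2,7,8,11,13,19.

7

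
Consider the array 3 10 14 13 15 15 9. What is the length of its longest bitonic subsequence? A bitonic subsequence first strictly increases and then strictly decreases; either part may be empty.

One longest bitonic subsequence is 3, 10, 14, 13, 9 (positions 1,2,3,4,7): it rises to 14 then falls. Length 5 is optimal.

5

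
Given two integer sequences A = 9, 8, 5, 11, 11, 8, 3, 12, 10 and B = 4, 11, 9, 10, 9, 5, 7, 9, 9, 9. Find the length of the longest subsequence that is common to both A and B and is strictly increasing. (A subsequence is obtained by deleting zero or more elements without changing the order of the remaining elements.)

2

For each value that appears in both, track the longest common increasing run ending there.
The best achievable length is 2; one witness is 9, 10 (A-positions 1,9, B-positions 3,4).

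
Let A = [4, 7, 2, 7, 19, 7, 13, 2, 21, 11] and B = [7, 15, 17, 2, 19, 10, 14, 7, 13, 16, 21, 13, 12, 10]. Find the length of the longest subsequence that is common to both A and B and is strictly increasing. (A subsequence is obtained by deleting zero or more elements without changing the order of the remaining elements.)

4

For each value that appears in both, track the longest common increasing run ending there.
The best achievable length is 4; one witness is 2, 7, 13, 21 (A-positions 3,4,7,9, B-positions 4,8,9,11).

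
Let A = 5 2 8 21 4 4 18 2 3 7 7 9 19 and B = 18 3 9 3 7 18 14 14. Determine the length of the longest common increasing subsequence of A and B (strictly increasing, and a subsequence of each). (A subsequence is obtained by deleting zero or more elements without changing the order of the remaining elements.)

2

A longest common strictly increasing subsequence is 3, 9 (length 2); it appears in order in both A and B, and no longer such subsequence exists.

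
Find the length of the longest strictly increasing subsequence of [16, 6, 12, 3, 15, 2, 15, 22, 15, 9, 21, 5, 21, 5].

One longest increasing subsequence is 6, 12, 15, 22 (positions 2,3,5,8), of length 4; no longer one exists.

4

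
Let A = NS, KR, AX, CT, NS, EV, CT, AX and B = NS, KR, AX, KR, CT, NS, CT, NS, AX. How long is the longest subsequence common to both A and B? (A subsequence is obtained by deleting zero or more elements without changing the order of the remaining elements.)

A longest common subsequence is NS, KR, AX, CT, NS, CT, AX (length 7); the LCS DP confirms no longer common subsequence exists.

7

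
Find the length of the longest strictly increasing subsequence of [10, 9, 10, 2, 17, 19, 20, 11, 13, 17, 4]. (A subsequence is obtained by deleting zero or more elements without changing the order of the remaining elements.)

5

Let dp[i] be the longest increasing subsequence ending at position i. Then dp = [1, 1, 2, 1, 3, 4, 5, 3, 4, 5, 2].
The maximum is 5; one witness is 9, 10, 17, 19, 20 at positions 2,3,5,6,7.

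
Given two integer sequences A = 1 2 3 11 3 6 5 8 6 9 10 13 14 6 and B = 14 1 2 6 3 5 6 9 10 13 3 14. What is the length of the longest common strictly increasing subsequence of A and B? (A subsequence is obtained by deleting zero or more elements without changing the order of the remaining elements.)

9

A longest common strictly increasing subsequence is 1, 2, 3, 5, 6, 9, 10, 13, 14 (length 9); it appears in order in both A and B, and no longer such subsequence exists.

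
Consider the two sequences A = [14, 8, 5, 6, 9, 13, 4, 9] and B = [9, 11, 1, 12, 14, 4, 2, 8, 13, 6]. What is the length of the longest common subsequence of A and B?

A longest common subsequence is 14, 8, 6 (length 3); the LCS DP confirms no longer common subsequence exists.

3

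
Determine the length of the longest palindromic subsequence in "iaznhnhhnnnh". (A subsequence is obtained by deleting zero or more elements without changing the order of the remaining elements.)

6

Using dp[i][j] = 2 + dp[i+1][j−1] if the ends match, else max(dp[i+1][j], dp[i][j−1]):
dp[1][12] = 6. A witness is hnnnnh at positions 5,6,9,10,11,12.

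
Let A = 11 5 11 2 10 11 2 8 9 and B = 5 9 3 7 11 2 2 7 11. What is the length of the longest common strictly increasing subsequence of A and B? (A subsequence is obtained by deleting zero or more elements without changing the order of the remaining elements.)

2

A longest common strictly increasing subsequence is 5, 9 (length 2); it appears in order in both A and B, and no longer such subsequence exists.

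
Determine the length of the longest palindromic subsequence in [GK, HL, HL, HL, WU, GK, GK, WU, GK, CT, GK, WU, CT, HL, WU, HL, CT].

Using dp[i][j] = 2 + dp[i+1][j−1] if the ends match, else max(dp[i+1][j], dp[i][j−1]):
dp[1][17] = 11. A witness is HL HL WU GK GK WU GK GK WU HL HL at positions 3,4,5,6,7,8,9,11,12,14,16.

11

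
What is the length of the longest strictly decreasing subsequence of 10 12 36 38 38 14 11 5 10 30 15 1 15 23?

5

Scanning left to right, the best length ending at each element is: 10→1, 12→1, 36→1, 38→1, 38→1, 14→2, 11→3, 5→4, 10→4, 30→2, 15→3, 1→5, 15→3, 23→3.
So the longest decreasing subsequence has length 5, e.g. 36, 14, 11, 5, 1.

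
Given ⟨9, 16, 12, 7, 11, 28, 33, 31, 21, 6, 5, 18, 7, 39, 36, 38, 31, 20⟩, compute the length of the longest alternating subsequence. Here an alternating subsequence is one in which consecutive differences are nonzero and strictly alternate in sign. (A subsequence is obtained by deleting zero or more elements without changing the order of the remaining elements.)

Track the best alternating length ending on an up-step vs a down-step at each position: up/down = 1/1, 2/1, 2/3, 1/3, 4/3, 4/1, 4/1, 4/5, 4/5, 1/5, 1/5, 6/5, 6/7, 8/1, 8/9, 10/9, 8/11, 8/11.
The maximum over both is 11; one such subsequence is 9, 16, 7, 11, 6, 18, 7, 39, 36, 38, 31.

11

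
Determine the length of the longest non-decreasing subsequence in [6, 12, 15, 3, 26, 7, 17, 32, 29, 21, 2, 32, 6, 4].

Let dp[i] be the longest non-decreasing subsequence ending at position i. Then dp = [1, 2, 3, 1, 4, 2, 4, 5, 5, 5, 1, 6, 2, 2].
The maximum is 6; one witness is 6, 12, 15, 26, 32, 32 at positions 1,2,3,5,8,12.

6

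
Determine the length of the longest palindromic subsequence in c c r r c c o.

6

Using dp[i][j] = 2 + dp[i+1][j−1] if the ends match, else max(dp[i+1][j], dp[i][j−1]):
dp[1][7] = 6. A witness is ccrrcc at positions 1,2,3,4,5,6.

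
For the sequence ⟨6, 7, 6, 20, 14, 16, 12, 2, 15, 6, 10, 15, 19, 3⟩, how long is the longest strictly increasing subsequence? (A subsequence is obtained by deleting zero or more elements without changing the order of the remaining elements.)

5

One longest increasing subsequence is 6, 7, 14, 16, 19 (positions 1,2,5,6,13), of length 5; no longer one exists.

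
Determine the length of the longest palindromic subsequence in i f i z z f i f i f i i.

One longest palindromic subsequence is iifififii (positions 1,3,6,7,8,9,10,11,12); it reads the same forward and backward, and the interval DP gives dp[1][12] = 9.

9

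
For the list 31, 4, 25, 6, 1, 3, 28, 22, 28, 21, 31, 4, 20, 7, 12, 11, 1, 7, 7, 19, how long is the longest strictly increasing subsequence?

Let dp[i] be the longest increasing subsequence ending at position i. Then dp = [1, 1, 2, 2, 1, 2, 3, 3, 4, 3, 5, 3, 4, 4, 5, 5, 1, 4, 4, 6].
The maximum is 6; one witness is 1, 3, 4, 7, 12, 19 at positions 5,6,12,14,15,20.

6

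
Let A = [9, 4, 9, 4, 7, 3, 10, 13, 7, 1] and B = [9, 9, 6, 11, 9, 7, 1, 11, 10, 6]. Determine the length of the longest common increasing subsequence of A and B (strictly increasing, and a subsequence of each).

For each value that appears in both, track the longest common increasing run ending there.
The best achievable length is 2; one witness is 9, 10 (A-positions 1,7, B-positions 1,9).

2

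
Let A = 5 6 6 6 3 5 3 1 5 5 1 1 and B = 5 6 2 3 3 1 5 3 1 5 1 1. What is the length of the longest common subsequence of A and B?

9

A longest common subsequence is 5, 6, 3, 5, 3, 1, 5, 1, 1 (length 9); the LCS DP confirms no longer common subsequence exists.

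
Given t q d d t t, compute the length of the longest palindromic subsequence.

Using dp[i][j] = 2 + dp[i+1][j−1] if the ends match, else max(dp[i+1][j], dp[i][j−1]):
dp[1][6] = 4. A witness is tddt at positions 1,3,4,6.

4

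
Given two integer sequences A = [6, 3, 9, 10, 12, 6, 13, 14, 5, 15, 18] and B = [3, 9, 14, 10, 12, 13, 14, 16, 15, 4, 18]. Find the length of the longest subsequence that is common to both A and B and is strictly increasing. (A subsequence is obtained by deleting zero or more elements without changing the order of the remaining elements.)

For each value that appears in both, track the longest common increasing run ending there.
The best achievable length is 8; one witness is 3, 9, 10, 12, 13, 14, 15, 18 (A-positions 2,3,4,5,7,8,10,11, B-positions 1,2,4,5,6,7,9,11).

8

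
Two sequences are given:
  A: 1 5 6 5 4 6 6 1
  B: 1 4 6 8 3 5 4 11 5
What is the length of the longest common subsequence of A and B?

4

Backtracking the LCS table gives one alignment: 1 (A1,B1) → 6 (A3,B3) → 5 (A4,B6) → 4 (A5,B7).
So the longest common subsequence has length 4.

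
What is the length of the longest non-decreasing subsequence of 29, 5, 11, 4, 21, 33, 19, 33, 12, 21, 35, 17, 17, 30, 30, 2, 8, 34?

8

One longest non-decreasing subsequence is 5, 11, 12, 17, 17, 30, 30, 34 (positions 2,3,9,12,13,14,15,18), of length 8; no longer one exists.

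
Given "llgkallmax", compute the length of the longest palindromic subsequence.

5

Using dp[i][j] = 2 + dp[i+1][j−1] if the ends match, else max(dp[i+1][j], dp[i][j−1]):
dp[1][10] = 5. A witness is llall at positions 1,2,5,6,7.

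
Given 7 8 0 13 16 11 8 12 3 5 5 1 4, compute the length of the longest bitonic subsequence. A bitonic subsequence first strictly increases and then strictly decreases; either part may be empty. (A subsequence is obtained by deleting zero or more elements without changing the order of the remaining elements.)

8

One longest bitonic subsequence is 7, 8, 13, 16, 11, 8, 5, 4 (positions 1,2,4,5,6,7,11,13): it rises to 16 then falls. Length 8 is optimal.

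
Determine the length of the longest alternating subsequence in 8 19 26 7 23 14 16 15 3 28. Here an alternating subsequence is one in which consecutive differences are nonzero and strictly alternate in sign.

Track the best alternating length ending on an up-step vs a down-step at each position: up/down = 1/1, 2/1, 2/1, 1/3, 4/3, 4/5, 6/5, 6/7, 1/7, 8/1.
The maximum over both is 8; one such subsequence is 8, 19, 7, 23, 14, 16, 15, 28.

8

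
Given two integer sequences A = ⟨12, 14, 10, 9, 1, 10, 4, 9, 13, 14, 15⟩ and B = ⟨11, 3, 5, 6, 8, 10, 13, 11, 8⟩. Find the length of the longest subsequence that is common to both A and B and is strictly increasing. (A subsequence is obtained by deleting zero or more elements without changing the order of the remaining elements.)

2

For each value that appears in both, track the longest common increasing run ending there.
The best achievable length is 2; one witness is 10, 13 (A-positions 3,9, B-positions 6,7).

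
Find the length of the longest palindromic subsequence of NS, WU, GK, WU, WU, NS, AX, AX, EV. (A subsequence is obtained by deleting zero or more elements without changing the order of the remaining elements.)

One longest palindromic subsequence is NS WU WU WU NS (positions 1,2,4,5,6); it reads the same forward and backward, and the interval DP gives dp[1][9] = 5.

5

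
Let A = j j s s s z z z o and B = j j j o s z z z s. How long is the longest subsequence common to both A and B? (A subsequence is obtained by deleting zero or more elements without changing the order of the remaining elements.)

A longest common subsequence is jjszzz (length 6); the LCS DP confirms no longer common subsequence exists.

6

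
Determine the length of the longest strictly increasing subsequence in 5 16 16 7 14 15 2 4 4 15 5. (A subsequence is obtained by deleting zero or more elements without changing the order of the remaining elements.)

Let dp[i] be the longest increasing subsequence ending at position i. Then dp = [1, 2, 2, 2, 3, 4, 1, 2, 2, 4, 3].
The maximum is 4; one witness is 5, 7, 14, 15 at positions 1,4,5,6.

4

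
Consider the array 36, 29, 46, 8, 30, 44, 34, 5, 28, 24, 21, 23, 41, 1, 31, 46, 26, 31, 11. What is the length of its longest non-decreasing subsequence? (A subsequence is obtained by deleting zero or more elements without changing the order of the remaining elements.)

5

Let dp[i] be the longest non-decreasing subsequence ending at position i. Then dp = [1, 1, 2, 1, 2, 3, 3, 1, 2, 2, 2, 3, 4, 1, 4, 5, 4, 5, 2].
The maximum is 5; one witness is 29, 30, 34, 41, 46 at positions 2,5,7,13,16.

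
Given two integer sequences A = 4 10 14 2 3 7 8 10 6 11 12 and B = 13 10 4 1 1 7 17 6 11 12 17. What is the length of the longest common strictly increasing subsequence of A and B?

4

A longest common strictly increasing subsequence is 4, 7, 11, 12 (length 4); it appears in order in both A and B, and no longer such subsequence exists.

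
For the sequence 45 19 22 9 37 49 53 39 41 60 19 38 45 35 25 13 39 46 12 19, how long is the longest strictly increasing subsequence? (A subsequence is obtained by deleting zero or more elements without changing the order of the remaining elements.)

7

Let dp[i] be the longest increasing subsequence ending at position i. Then dp = [1, 1, 2, 1, 3, 4, 5, 4, 5, 6, 2, 4, 6, 3, 3, 2, 5, 7, 2, 3].
The maximum is 7; one witness is 19, 22, 37, 39, 41, 45, 46 at positions 2,3,5,8,9,13,18.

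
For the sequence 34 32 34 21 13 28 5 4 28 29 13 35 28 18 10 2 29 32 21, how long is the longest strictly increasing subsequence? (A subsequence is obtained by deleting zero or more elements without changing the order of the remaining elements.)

5

Scanning left to right, the best length ending at each element is: 34→1, 32→1, 34→2, 21→1, 13→1, 28→2, 5→1, 4→1, 28→2, 29→3, 13→2, 35→4, 28→3, 18→3, 10→2, 2→1, 29→4, 32→5, 21→4.
So the longest increasing subsequence has length 5, e.g. 5, 13, 28, 29, 32.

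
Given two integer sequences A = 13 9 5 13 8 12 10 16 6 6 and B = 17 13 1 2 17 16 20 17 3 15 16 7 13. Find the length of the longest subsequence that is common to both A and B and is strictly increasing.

For each value that appears in both, track the longest common increasing run ending there.
The best achievable length is 2; one witness is 13, 16 (A-positions 1,8, B-positions 2,6).

2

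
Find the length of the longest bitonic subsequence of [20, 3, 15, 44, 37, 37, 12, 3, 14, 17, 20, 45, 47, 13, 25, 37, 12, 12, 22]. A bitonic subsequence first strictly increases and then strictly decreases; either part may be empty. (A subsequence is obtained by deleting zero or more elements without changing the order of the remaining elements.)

One longest bitonic subsequence is 3, 12, 14, 17, 20, 45, 47, 37, 22 (positions 2,7,9,10,11,12,13,16,19): it rises to 47 then falls. Length 9 is optimal.

9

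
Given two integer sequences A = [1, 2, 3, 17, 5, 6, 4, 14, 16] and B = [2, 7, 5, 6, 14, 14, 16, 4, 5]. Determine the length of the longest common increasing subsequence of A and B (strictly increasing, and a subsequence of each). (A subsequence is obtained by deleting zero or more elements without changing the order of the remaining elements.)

A longest common strictly increasing subsequence is 2, 5, 6, 14, 16 (length 5); it appears in order in both A and B, and no longer such subsequence exists.

5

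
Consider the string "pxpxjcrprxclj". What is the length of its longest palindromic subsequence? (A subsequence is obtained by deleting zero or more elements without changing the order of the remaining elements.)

7

One longest palindromic subsequence is jcrprcj (positions 5,6,7,8,9,11,13); it reads the same forward and backward, and the interval DP gives dp[1][13] = 7.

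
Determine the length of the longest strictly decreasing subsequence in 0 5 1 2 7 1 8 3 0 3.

Scanning left to right, the best length ending at each element is: 0→1, 5→1, 1→2, 2→2, 7→1, 1→3, 8→1, 3→2, 0→4, 3→2.
So the longest decreasing subsequence has length 4, e.g. 5, 2, 1, 0.

4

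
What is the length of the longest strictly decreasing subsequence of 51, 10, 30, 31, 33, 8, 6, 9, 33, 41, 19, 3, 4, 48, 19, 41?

5

Let dp[i] be the longest decreasing subsequence ending at position i. Then dp = [1, 2, 2, 2, 2, 3, 4, 3, 2, 2, 3, 5, 5, 2, 3, 3].
The maximum is 5; one witness is 51, 10, 8, 6, 3 at positions 1,2,6,7,12.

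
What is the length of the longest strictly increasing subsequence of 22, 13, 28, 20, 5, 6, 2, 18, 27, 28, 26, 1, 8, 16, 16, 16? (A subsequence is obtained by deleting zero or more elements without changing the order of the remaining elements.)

5

One longest increasing subsequence is 5, 6, 18, 27, 28 (positions 5,6,8,9,10), of length 5; no longer one exists.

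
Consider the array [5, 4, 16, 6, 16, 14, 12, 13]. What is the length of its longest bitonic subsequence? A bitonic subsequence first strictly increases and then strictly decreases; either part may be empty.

One longest bitonic subsequence is 5, 6, 16, 14, 13 (positions 1,4,5,6,8): it rises to 16 then falls. Length 5 is optimal.

5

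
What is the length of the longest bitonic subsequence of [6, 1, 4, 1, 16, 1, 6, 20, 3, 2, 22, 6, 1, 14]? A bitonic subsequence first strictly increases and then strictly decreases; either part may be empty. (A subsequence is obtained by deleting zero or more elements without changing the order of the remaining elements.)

7

Let inc[i] be the LIS ending at i and dec[i] the longest strictly decreasing subsequence starting at i. inc = [1, 1, 2, 1, 3, 1, 3, 4, 2, 2, 5, 3, 1, 4], dec = [5, 1, 4, 1, 5, 1, 4, 4, 3, 2, 3, 2, 1, 1].
max_i inc[i]+dec[i]−1 = 7, with one witness 1, 4, 16, 6, 3, 2, 1.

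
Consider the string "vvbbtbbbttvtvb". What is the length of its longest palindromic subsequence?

9

One longest palindromic subsequence is vvtbbbtvv (positions 1,2,5,6,7,8,10,11,13); it reads the same forward and backward, and the interval DP gives dp[1][14] = 9.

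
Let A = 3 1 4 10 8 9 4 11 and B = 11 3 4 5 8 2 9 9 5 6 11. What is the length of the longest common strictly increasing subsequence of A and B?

5

For each value that appears in both, track the longest common increasing run ending there.
The best achievable length is 5; one witness is 3, 4, 8, 9, 11 (A-positions 1,3,5,6,8, B-positions 2,3,5,7,11).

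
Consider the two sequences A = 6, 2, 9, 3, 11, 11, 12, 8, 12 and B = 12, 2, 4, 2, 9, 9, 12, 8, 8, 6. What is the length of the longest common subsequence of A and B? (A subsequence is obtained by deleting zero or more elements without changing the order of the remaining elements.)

4

A longest common subsequence is 2, 9, 12, 8 (length 4); the LCS DP confirms no longer common subsequence exists.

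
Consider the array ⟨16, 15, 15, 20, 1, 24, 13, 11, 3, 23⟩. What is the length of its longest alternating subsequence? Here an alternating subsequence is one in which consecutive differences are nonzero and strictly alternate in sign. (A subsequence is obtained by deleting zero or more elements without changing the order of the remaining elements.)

Track the best alternating length ending on an up-step vs a down-step at each position: up/down = 1/1, 1/2, 1/2, 3/1, 1/4, 5/1, 5/6, 5/6, 5/6, 7/6.
The maximum over both is 7; one such subsequence is 16, 15, 20, 1, 24, 13, 23.

7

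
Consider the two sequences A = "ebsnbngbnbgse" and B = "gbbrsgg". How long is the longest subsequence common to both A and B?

4

A longest common subsequence is bsgg (length 4); the LCS DP confirms no longer common subsequence exists.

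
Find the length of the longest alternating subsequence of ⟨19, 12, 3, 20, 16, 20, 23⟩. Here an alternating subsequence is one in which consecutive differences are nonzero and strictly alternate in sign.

Track the best alternating length ending on an up-step vs a down-step at each position: up/down = 1/1, 1/2, 1/2, 3/1, 3/4, 5/1, 5/1.
The maximum over both is 5; one such subsequence is 19, 12, 20, 16, 20.

5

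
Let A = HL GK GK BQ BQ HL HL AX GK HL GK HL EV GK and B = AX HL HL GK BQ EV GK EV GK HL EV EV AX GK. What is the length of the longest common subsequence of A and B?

8

Backtracking the LCS table gives one alignment: HL (A1,B3) → GK (A3,B4) → BQ (A4,B5) → GK (A9,B7) → GK (A11,B9) → HL (A12,B10) → EV (A13,B12) → GK (A14,B14).
So the longest common subsequence has length 8.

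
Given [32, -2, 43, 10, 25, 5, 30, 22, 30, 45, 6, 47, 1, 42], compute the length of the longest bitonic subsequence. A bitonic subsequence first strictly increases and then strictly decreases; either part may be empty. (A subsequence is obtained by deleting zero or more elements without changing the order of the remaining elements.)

One longest bitonic subsequence is -2, 10, 25, 30, 22, 6, 1 (positions 2,4,5,7,8,11,13): it rises to 30 then falls. Length 7 is optimal.

7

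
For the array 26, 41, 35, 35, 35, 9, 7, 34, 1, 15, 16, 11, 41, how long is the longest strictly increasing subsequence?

One longest increasing subsequence is 9, 15, 16, 41 (positions 6,10,11,13), of length 4; no longer one exists.

4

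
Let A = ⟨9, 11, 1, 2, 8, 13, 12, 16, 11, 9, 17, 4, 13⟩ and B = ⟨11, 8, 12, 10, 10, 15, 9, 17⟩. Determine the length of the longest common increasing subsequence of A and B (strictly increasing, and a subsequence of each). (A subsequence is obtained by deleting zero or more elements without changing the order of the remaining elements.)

For each value that appears in both, track the longest common increasing run ending there.
The best achievable length is 3; one witness is 11, 12, 17 (A-positions 2,7,11, B-positions 1,3,8).

3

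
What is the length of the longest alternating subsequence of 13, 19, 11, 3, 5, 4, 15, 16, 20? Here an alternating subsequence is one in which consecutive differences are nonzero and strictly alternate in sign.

6

A longest alternating subsequence is 13, 19, 3, 5, 4, 15 (positions 1,2,4,5,6,7); its 5 consecutive differences strictly alternate in sign, and length 6 is optimal.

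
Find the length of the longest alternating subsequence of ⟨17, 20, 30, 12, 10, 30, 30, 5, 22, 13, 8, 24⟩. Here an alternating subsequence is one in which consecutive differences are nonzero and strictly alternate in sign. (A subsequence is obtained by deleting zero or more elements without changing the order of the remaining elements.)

Track the best alternating length ending on an up-step vs a down-step at each position: up/down = 1/1, 2/1, 2/1, 1/3, 1/3, 4/1, 4/1, 1/5, 6/5, 6/7, 6/7, 8/5.
The maximum over both is 8; one such subsequence is 17, 20, 12, 30, 5, 22, 13, 24.

8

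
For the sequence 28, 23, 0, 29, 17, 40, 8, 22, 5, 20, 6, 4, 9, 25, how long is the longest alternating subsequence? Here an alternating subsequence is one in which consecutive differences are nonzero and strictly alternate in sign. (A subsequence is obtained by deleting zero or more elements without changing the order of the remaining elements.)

Track the best alternating length ending on an up-step vs a down-step at each position: up/down = 1/1, 1/2, 1/2, 3/1, 3/4, 5/1, 3/6, 7/6, 3/8, 9/8, 9/10, 3/10, 11/10, 11/6.
The maximum over both is 11; one such subsequence is 28, 23, 29, 17, 40, 8, 22, 5, 20, 6, 9.

11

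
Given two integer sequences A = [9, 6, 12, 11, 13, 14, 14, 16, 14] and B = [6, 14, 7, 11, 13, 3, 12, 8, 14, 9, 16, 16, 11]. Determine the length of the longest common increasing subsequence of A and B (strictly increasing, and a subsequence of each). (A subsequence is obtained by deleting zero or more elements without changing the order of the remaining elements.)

A longest common strictly increasing subsequence is 6, 11, 13, 14, 16 (length 5); it appears in order in both A and B, and no longer such subsequence exists.

5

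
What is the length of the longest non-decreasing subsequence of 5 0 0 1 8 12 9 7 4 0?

One longest non-decreasing subsequence is 0, 0, 1, 8, 12 (positions 2,3,4,5,6), of length 5; no longer one exists.

5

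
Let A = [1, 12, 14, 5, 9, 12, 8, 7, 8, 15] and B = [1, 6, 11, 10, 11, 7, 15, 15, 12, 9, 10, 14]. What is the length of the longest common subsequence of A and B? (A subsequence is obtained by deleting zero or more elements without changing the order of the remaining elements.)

A longest common subsequence is 1, 12, 14 (length 3); the LCS DP confirms no longer common subsequence exists.

3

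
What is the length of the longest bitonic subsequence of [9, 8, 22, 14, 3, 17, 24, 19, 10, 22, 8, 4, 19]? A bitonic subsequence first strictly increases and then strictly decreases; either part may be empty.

8

One longest bitonic subsequence is 9, 14, 17, 24, 19, 10, 8, 4 (positions 1,4,6,7,8,9,11,12): it rises to 24 then falls. Length 8 is optimal.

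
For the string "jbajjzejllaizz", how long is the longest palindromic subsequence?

5

Using dp[i][j] = 2 + dp[i+1][j−1] if the ends match, else max(dp[i+1][j], dp[i][j−1]):
dp[1][14] = 5. A witness is ajeja at positions 3,5,7,8,11.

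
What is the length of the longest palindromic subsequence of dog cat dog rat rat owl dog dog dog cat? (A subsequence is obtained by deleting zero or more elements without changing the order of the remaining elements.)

Using dp[i][j] = 2 + dp[i+1][j−1] if the ends match, else max(dp[i+1][j], dp[i][j−1]):
dp[1][10] = 6. A witness is cat dog dog dog dog cat at positions 2,3,7,8,9,10.

6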